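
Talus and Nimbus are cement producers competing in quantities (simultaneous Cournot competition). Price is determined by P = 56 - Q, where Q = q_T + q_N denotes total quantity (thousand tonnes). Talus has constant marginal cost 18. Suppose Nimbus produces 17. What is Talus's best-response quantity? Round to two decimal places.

With the rival's output fixed at 17, Talus's profit is π_T = (56 - 17 - q_T)q_T - (18q_T) = (39 - q_T)q_T - (18q_T).
∂π_T/∂q_T = 21 - 2q_T = 0, so q_T = 21/2.

10.50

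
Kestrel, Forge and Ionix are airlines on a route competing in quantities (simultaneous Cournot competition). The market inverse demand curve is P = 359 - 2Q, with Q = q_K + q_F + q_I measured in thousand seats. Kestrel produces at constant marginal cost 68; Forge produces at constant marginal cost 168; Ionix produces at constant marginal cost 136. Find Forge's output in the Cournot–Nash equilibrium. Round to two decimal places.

7.38

Kestrel's profit: π_K = (359 - 2Q)q_K - (68q_K). Setting ∂π_K/∂q_K = 0: 291 - 4q_K - 2(q_F + q_I) = 0.
Forge's first-order condition: 191 - 4q_F - 2(q_K + q_I) = 0.
Ionix's profit: π_I = (359 - 2Q)q_I - (136q_I). Setting ∂π_I/∂q_I = 0: 223 - 4q_I - 2(q_K + q_F) = 0.
Summing all 3 equations gives 705 − 8Q = 0, hence Q = 705/8.
Back-substituting: q_K = (291 − 705/4)/2 = 459/8, q_F = (191 − 705/4)/2 = 59/8, q_I = (223 − 705/4)/2 = 187/8.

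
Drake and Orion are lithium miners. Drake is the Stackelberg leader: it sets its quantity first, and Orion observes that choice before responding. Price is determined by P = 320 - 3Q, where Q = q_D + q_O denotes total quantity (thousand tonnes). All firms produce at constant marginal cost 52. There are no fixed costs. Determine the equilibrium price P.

119

The follower Orion best-responds to any q_D: π_O = (320 - 3Q)q_O - 52q_O.
Setting the follower's marginal profit to zero, 268 - 3q_D - 6q_O = 0, i.e. q_O = (268 - 3q_D)/6.
The leader anticipates this reaction. Substituting into P = 320 - 3Q gives P = 186 - (3/2)q_D, so π_D = (186 - (3/2)q_D)q_D - 52q_D.
The leader's first-order condition 134 - 3q_D = 0 yields q_D = 134/3.
Then q_O = (268 - 3·(134/3))/6 = 67/3.
Total output Q = 67, so price P = 320 - 3·67 = 119.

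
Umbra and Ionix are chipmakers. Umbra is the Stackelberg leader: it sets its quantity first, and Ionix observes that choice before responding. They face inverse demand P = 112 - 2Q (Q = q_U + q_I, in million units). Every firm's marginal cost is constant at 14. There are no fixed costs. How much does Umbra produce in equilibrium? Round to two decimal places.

Solve by backward induction. Given q_U, the follower Ionix maximises π_I = (112 - 2q_U - 2q_I)q_I - 14q_I.
Follower FOC: 98 - 2q_U - 4q_I = 0, so q_I(q_U) = (98 - 2q_U)/4.
The leader anticipates this reaction. Substituting into P = 112 - 2Q gives P = 63 - q_U, so π_U = (63 - q_U)q_U - 14q_U.
The leader's first-order condition 49 - 2q_U = 0 yields q_U = 49/2.
Then q_I = (98 - 2·(49/2))/4 = 49/4.

24.50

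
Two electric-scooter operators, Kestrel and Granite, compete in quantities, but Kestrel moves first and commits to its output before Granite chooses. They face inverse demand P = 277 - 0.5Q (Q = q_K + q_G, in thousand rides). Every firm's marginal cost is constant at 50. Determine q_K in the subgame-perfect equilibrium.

227

The follower Granite best-responds to any q_K: π_G = (277 - 0.5Q)q_G - 50q_G.
Setting the follower's marginal profit to zero, 227 - (1/2)q_K - q_G = 0, i.e. q_G = (227 - (1/2)q_K).
The leader anticipates this reaction. Substituting into P = 277 - 0.5Q gives P = 327/2 - (1/4)q_K, so π_K = (327/2 - (1/4)q_K)q_K - 50q_K.
Leader FOC: 227/2 - (1/2)q_K = 0, so q_K = 227.
Then q_G = (227 - (1/2)·227) = 227/2.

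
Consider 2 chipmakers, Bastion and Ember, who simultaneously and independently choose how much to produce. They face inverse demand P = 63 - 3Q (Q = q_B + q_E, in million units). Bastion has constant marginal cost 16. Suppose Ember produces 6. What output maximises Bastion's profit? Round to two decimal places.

4.83

With the rival's output fixed at 6, Bastion's profit is π_B = (63 - 3·6 - 3q_B)q_B - (16q_B) = (45 - 3q_B)q_B - (16q_B).
∂π_B/∂q_B = 29 - 6q_B = 0, so q_B = 29/6.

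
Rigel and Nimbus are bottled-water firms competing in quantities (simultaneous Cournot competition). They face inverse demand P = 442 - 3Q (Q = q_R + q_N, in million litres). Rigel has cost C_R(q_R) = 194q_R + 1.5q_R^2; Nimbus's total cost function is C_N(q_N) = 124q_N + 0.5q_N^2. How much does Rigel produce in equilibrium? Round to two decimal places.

Rigel's profit: π_R = (442 - 3Q)q_R - (194q_R + (3/2)q_R²). Setting ∂π_R/∂q_R = 0: 248 - 9q_R - 3(q_N) = 0.
Nimbus's profit: π_N = (442 - 3Q)q_N - (124q_N + (1/2)q_N²). Setting ∂π_N/∂q_N = 0: 318 - 7q_N - 3(q_R) = 0.
So q_R = (248 - 3q_N)/9 and q_N = (318 - 3q_R)/7.
Solving the pair: q_R = 391/27, q_N = 353/9.

14.48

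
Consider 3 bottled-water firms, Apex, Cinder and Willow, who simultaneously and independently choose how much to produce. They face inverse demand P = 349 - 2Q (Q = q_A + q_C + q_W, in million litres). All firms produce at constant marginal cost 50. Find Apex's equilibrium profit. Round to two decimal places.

A representative firm's profit is π_i = q_i(349 - 2Q) - 50q_i.
Setting ∂π_i/∂q_i = 0 with rivals' quantities fixed: 299 - 4q_i - 2·Σ_{j≠i} q_j = 0.
By symmetry each firm produces the same amount; substituting Σ_{j≠i} q_j = 2q_i yields q_i = 299/8.
Price P = 349 - 2·(897/8) = 499/4.
Apex's profit: (499/4 - 50)·(299/8) = 2793.7813.

2793.78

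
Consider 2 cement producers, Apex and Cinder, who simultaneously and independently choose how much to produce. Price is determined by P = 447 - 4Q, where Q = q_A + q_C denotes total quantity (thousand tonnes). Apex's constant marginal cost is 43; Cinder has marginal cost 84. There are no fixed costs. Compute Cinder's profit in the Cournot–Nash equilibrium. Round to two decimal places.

2880.11

Apex's profit: π_A = (447 - 4Q)q_A - (43q_A). Setting ∂π_A/∂q_A = 0: 404 - 8q_A - 4(q_C) = 0.
Cinder's first-order condition: 363 - 8q_C - 4(q_A) = 0.
So q_A = (404 - 4q_C)/8 and q_C = (363 - 4q_A)/8.
Substituting one into the other gives q_A = 445/12 and q_C = 161/6.
Price P = 447 - 4·(767/12) = 574/3.
Cinder's profit: (574/3 - 84)·(161/6) = 2880.1111.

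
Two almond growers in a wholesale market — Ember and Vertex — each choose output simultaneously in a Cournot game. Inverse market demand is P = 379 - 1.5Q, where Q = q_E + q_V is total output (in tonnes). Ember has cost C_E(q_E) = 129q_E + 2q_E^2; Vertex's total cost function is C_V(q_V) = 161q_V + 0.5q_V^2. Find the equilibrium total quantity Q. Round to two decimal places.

70.83

Ember's profit: π_E = (379 - 1.5Q)q_E - (129q_E + 2q_E²). Setting ∂π_E/∂q_E = 0: 250 - 7q_E - (3/2)(q_V) = 0.
Vertex's profit: π_V = (379 - 1.5Q)q_V - (161q_V + (1/2)q_V²). Setting ∂π_V/∂q_V = 0: 218 - 4q_V - (3/2)(q_E) = 0.
Rearranging gives the reaction functions q_E = (250 - (3/2)q_V)/7 and q_V = (218 - (3/2)q_E)/4.
Substituting one into the other gives q_E = 26.1359 and q_V = 44.6990.
Total output Q = 26.1359 + 44.6990 = 70.8350.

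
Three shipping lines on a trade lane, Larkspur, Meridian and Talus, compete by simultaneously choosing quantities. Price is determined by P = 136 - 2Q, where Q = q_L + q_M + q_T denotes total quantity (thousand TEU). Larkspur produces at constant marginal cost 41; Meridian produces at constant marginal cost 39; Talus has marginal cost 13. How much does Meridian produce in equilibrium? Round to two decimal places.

9.13

Larkspur's profit: π_L = (136 - 2Q)q_L - (41q_L). Setting ∂π_L/∂q_L = 0: 95 - 4q_L - 2(q_M + q_T) = 0.
Meridian's first-order condition: 97 - 4q_M - 2(q_L + q_T) = 0.
Talus's profit: π_T = (136 - 2Q)q_T - (13q_T). Setting ∂π_T/∂q_T = 0: 123 - 4q_T - 2(q_L + q_M) = 0.
Adding the 3 first-order conditions: 315 − 8Q = 0, so Q = 315/8.
Back-substituting: q_L = (95 − 315/4)/2 = 65/8, q_M = (97 − 315/4)/2 = 73/8, q_T = (123 − 315/4)/2 = 177/8.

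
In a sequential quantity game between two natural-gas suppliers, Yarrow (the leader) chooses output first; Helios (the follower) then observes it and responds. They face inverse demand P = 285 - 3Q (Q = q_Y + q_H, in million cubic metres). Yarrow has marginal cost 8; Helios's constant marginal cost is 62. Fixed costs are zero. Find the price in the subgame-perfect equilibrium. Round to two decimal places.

90.75

The follower Helios best-responds to any q_Y: π_H = (285 - 3Q)q_H - 62q_H.
Setting the follower's marginal profit to zero, 223 - 3q_Y - 6q_H = 0, i.e. q_H = (223 - 3q_Y)/6.
Yarrow substitutes q_H(q_Y) into its own profit: π_Y = q_Y(285 - 3q_Y - (223 - 3q_Y)/2) - 8q_Y = (347/2 - (3/2)q_Y)q_Y - 8q_Y.
Leader FOC: 331/2 - 3q_Y = 0, so q_Y = 331/6.
Then q_H = (223 - 3·(331/6))/6 = 115/12.
Total output Q = 259/4, so price P = 285 - 3·(259/4) = 363/4.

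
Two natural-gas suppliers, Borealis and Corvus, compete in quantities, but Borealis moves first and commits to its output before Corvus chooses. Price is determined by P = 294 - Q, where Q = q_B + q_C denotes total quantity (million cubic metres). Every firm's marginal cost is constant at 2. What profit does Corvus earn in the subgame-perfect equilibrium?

5329

The follower Corvus best-responds to any q_B: π_C = (294 - Q)q_C - 2q_C.
Setting the follower's marginal profit to zero, 292 - q_B - 2q_C = 0, i.e. q_C = (292 - q_B)/2.
The leader anticipates this reaction. Substituting into P = 294 - Q gives P = 148 - (1/2)q_B, so π_B = (148 - (1/2)q_B)q_B - 2q_B.
Leader FOC: 146 - q_B = 0, so q_B = 146.
Then q_C = (292 - 146)/2 = 73.
Price P = 294 - 219 = 75.
Corvus's profit: (75 - 2)·73 = 5329.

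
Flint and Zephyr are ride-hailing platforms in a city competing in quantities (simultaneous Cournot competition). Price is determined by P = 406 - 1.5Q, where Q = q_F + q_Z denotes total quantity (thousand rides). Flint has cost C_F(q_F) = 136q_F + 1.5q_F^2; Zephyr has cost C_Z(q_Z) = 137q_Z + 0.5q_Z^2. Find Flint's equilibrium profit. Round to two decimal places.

Flint's profit: π_F = (406 - 1.5Q)q_F - (136q_F + (3/2)q_F²). Setting ∂π_F/∂q_F = 0: 270 - 6q_F - (3/2)(q_Z) = 0.
Zephyr's first-order condition: 269 - 4q_Z - (3/2)(q_F) = 0.
So q_F = (270 - (3/2)q_Z)/6 and q_Z = (269 - (3/2)q_F)/4.
Substituting one into the other gives q_F = 902/29 and q_Z = 1612/29.
Price P = 406 - (3/2)·86.6897 = 275.9655.
Flint's profit: 275.9655·(902/29) - 136·(902/29) - (3/2)(902/29)² = 2902.2735.

2902.27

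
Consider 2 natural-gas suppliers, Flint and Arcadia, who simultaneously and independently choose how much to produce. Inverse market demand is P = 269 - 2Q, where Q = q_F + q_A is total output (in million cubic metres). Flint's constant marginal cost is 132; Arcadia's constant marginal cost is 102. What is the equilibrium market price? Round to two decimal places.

Flint's profit: π_F = (269 - 2Q)q_F - (132q_F). Setting ∂π_F/∂q_F = 0: 137 - 4q_F - 2(q_A) = 0.
Arcadia's profit: π_A = (269 - 2Q)q_A - (102q_A). Setting ∂π_A/∂q_A = 0: 167 - 4q_A - 2(q_F) = 0.
Best responses: q_F = (137 - 2q_A)/4, q_A = (167 - 2q_F)/4.
Substituting one into the other gives q_F = 107/6 and q_A = 197/6.
Total output Q = 152/3, so price P = 269 - 2·(152/3) = 503/3.

167.67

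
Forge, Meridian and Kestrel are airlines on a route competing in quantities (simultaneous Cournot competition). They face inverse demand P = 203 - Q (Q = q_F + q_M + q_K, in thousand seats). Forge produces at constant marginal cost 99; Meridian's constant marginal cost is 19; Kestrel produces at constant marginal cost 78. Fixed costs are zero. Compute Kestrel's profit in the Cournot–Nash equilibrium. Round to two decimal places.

473.06

Forge's profit: π_F = (203 - Q)q_F - (99q_F). Setting ∂π_F/∂q_F = 0: 104 - 2q_F - (q_M + q_K) = 0.
Meridian's first-order condition: 184 - 2q_M - (q_F + q_K) = 0.
Kestrel's profit: π_K = (203 - Q)q_K - (78q_K). Setting ∂π_K/∂q_K = 0: 125 - 2q_K - (q_F + q_M) = 0.
Adding the 3 first-order conditions: 413 − 4Q = 0, so Q = 413/4.
Back-substituting: q_F = (104 − 413/4) = 3/4, q_M = (184 − 413/4) = 323/4, q_K = (125 − 413/4) = 87/4.
Price P = 203 - 413/4 = 399/4.
Kestrel's profit: (399/4 - 78)·(87/4) = 473.0625.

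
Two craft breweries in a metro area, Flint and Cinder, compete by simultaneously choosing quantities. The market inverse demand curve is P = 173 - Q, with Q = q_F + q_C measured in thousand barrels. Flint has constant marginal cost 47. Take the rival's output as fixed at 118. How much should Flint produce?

4

With the rival's output fixed at 118, Flint's profit is π_F = (173 - 118 - q_F)q_F - (47q_F) = (55 - q_F)q_F - (47q_F).
∂π_F/∂q_F = 8 - 2q_F = 0, so q_F = 4.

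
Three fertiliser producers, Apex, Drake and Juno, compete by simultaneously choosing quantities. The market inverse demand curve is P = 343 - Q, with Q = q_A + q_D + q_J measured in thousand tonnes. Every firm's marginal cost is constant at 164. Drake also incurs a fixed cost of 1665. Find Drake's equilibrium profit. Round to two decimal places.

A representative firm's profit is π_i = q_i(343 - Q) - 164q_i.
First-order condition (treating rivals' output as given): 179 - 2q_i - Σ_{j≠i} q_j = 0.
With identical firms every q_j equals q_i, so Σ_{j≠i} q_j = 2q_i and 179 = 4q_i, giving q_i = 179/4.
Price P = 343 - 537/4 = 835/4.
Drake's profit: (835/4 - 164)·(179/4) - 1665 = 337.5625.

337.56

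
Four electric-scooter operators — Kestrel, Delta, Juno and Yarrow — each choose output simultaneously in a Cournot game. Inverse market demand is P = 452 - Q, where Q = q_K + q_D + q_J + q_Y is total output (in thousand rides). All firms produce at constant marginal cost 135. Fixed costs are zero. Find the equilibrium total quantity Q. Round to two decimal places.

253.60

A representative firm's profit is π_i = q_i(452 - Q) - 135q_i.
First-order condition (treating rivals' output as given): 317 - 2q_i - Σ_{j≠i} q_j = 0.
By symmetry each firm produces the same amount; substituting Σ_{j≠i} q_j = 3q_i yields q_i = 317/5.
Total output Q = 317/5 + 317/5 + 317/5 + 317/5 = 1268/5.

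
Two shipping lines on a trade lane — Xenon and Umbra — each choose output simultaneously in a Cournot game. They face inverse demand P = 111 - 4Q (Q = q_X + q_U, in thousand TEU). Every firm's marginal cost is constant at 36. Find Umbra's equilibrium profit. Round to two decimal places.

A representative firm's profit is π_i = q_i(111 - 4Q) - 36q_i.
First-order condition (treating rivals' output as given): 75 - 8q_i - 4q_j = 0.
With identical firms every q_j equals q_i, so q_j = q_i and 75 = 12q_i, giving q_i = 25/4.
Price P = 111 - 4·(25/2) = 61.
Umbra's profit: (61 - 36)·(25/4) = 625/4.

156.25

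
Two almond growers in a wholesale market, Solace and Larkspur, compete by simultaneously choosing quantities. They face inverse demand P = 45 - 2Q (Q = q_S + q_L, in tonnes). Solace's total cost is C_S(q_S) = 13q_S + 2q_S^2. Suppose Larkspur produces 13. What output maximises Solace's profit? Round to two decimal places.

0.75

With the rival's output fixed at 13, Solace's profit is π_S = (45 - 2·13 - 2q_S)q_S - (13q_S + 2q_S²) = (19 - 2q_S)q_S - (13q_S + 2q_S²).
∂π_S/∂q_S = 6 - 8q_S = 0, so q_S = 3/4.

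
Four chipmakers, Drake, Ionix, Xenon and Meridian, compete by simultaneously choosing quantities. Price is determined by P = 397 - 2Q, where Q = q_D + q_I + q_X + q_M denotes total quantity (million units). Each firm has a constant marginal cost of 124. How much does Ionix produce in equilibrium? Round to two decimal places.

Each firm earns π_i = (397 - 2Q)q_i - 124q_i.
First-order condition (treating rivals' output as given): 273 - 4q_i - 2·Σ_{j≠i} q_j = 0.
By symmetry each firm produces the same amount; substituting Σ_{j≠i} q_j = 3q_i yields q_i = 273/10.

27.30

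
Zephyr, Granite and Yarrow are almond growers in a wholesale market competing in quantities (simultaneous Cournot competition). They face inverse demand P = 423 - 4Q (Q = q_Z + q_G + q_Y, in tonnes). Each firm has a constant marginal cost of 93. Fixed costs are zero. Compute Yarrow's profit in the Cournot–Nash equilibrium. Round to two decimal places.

A representative firm's profit is π_i = q_i(423 - 4Q) - 93q_i.
First-order condition (treating rivals' output as given): 330 - 8q_i - 4·Σ_{j≠i} q_j = 0.
By symmetry each firm produces the same amount; substituting Σ_{j≠i} q_j = 2q_i yields q_i = 330/16 = 165/8.
Price P = 423 - 4·(495/8) = 351/2.
Yarrow's profit: (351/2 - 93)·(165/8) = 1701.5625.

1701.56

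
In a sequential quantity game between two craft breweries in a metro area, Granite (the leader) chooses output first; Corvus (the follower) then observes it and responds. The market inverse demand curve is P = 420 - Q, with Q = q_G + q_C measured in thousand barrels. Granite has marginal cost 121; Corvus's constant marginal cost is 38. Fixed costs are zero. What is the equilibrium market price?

Solve by backward induction. Given q_G, the follower Corvus maximises π_C = (420 - q_G - q_C)q_C - 38q_C.
∂π_C/∂q_C = 382 - q_G - 2q_C = 0 gives the reaction function q_C = (382 - q_G)/2.
The leader anticipates this reaction. Substituting into P = 420 - Q gives P = 229 - (1/2)q_G, so π_G = (229 - (1/2)q_G)q_G - 121q_G.
Leader FOC: 108 - q_G = 0, so q_G = 108.
Then q_C = (382 - 108)/2 = 137.
Total output Q = 245, so price P = 420 - 245 = 175.

175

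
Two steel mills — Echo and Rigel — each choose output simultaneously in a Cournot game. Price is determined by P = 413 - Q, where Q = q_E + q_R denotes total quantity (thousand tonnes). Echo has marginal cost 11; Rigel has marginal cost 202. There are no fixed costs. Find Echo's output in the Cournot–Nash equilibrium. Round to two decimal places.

Echo's profit: π_E = (413 - Q)q_E - (11q_E). Setting ∂π_E/∂q_E = 0: 402 - 2q_E - (q_R) = 0.
Rigel's first-order condition: 211 - 2q_R - (q_E) = 0.
So q_E = (402 - q_R)/2 and q_R = (211 - q_E)/2.
Substituting one into the other gives q_E = 593/3 and q_R = 20/3.

197.67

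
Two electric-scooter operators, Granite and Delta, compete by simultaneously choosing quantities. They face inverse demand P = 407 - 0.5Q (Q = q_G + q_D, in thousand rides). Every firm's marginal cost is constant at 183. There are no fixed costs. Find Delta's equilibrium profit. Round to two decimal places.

A representative firm's profit is π_i = q_i(407 - 0.5Q) - 183q_i.
Setting ∂π_i/∂q_i = 0 with rivals' quantities fixed: 224 - q_i - (1/2)q_j = 0.
With identical firms every q_j equals q_i, so q_j = q_i and 224 = (3/2)q_i, giving q_i = 448/3.
Price P = 407 - (1/2)·(896/3) = 773/3.
Delta's profit: (773/3 - 183)·(448/3) = 11150.2222.

11150.22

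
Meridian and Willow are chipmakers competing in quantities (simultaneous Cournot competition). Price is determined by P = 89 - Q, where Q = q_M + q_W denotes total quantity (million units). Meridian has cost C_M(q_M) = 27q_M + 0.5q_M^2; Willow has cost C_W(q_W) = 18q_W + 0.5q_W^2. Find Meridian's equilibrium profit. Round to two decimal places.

Meridian's profit: π_M = (89 - Q)q_M - (27q_M + (1/2)q_M²). Setting ∂π_M/∂q_M = 0: 62 - 3q_M - (q_W) = 0.
Willow's first-order condition: 71 - 3q_W - (q_M) = 0.
Best responses: q_M = (62 - q_W)/3, q_W = (71 - q_M)/3.
Solving the pair: q_M = 115/8, q_W = 151/8.
Price P = 89 - 133/4 = 223/4.
Meridian's profit: (223/4)·(115/8) - 27·(115/8) - (1/2)(115/8)² = 309.9609.

309.96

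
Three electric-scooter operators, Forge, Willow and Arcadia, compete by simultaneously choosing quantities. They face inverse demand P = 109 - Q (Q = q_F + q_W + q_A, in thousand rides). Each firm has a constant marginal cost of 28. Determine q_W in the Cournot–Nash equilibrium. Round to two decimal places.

20.25

A representative firm's profit is π_i = q_i(109 - Q) - 28q_i.
First-order condition (treating rivals' output as given): 81 - 2q_i - Σ_{j≠i} q_j = 0.
With identical firms every q_j equals q_i, so Σ_{j≠i} q_j = 2q_i and 81 = 4q_i, giving q_i = 81/4.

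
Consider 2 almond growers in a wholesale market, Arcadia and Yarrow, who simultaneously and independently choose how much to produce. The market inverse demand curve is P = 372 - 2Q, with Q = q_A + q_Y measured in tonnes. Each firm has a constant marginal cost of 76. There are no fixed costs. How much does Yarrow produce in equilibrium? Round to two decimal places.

49.33

A representative firm's profit is π_i = q_i(372 - 2Q) - 76q_i.
First-order condition (treating rivals' output as given): 296 - 4q_i - 2q_j = 0.
By symmetry each firm produces the same amount; substituting q_j = q_i yields q_i = 296/6 = 148/3.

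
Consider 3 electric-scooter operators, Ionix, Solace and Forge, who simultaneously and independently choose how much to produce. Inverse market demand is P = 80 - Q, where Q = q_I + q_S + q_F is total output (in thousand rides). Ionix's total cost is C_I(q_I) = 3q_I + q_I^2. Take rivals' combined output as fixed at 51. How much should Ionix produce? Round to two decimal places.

6.50

With rivals' combined output fixed at 51, Ionix's profit is π_I = (80 - 51 - q_I)q_I - (3q_I + q_I²) = (29 - q_I)q_I - (3q_I + q_I²).
∂π_I/∂q_I = 26 - 4q_I = 0, so q_I = 13/2.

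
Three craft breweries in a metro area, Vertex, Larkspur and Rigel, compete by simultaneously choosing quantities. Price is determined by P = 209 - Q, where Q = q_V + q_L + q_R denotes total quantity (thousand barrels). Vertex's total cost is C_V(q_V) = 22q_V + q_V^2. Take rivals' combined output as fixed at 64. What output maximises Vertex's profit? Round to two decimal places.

30.75

With rivals' combined output fixed at 64, Vertex's profit is π_V = (209 - 64 - q_V)q_V - (22q_V + q_V²) = (145 - q_V)q_V - (22q_V + q_V²).
∂π_V/∂q_V = 123 - 4q_V = 0, so q_V = 123/4.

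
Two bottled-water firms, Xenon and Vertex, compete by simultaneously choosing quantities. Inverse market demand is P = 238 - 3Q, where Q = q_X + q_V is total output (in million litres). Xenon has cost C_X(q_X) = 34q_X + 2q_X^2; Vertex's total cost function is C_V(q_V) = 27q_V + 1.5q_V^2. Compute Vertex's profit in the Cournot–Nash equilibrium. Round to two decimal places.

1539.10

Xenon's profit: π_X = (238 - 3Q)q_X - (34q_X + 2q_X²). Setting ∂π_X/∂q_X = 0: 204 - 10q_X - 3(q_V) = 0.
Vertex's first-order condition: 211 - 9q_V - 3(q_X) = 0.
Best responses: q_X = (204 - 3q_V)/10, q_V = (211 - 3q_X)/9.
Solving the pair: q_X = 401/27, q_V = 1498/81.
Price P = 238 - 3·33.3457 = 137.9630.
Vertex's profit: 137.9630·(1498/81) - 27·(1498/81) - (3/2)(1498/81)² = 1539.0974.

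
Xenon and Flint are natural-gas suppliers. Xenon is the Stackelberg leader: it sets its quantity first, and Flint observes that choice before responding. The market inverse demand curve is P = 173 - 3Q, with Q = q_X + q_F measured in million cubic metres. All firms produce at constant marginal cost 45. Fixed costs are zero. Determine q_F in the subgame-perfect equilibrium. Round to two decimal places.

Solve by backward induction. Given q_X, the follower Flint maximises π_F = (173 - 3q_X - 3q_F)q_F - 45q_F.
Setting the follower's marginal profit to zero, 128 - 3q_X - 6q_F = 0, i.e. q_F = (128 - 3q_X)/6.
The leader anticipates this reaction. Substituting into P = 173 - 3Q gives P = 109 - (3/2)q_X, so π_X = (109 - (3/2)q_X)q_X - 45q_X.
The leader's first-order condition 64 - 3q_X = 0 yields q_X = 64/3.
Then q_F = (128 - 3·(64/3))/6 = 32/3.

10.67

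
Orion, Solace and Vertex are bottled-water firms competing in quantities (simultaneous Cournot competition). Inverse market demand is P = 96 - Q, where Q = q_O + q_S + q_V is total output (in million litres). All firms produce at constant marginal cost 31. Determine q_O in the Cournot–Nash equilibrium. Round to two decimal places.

16.25

Each firm earns π_i = (96 - Q)q_i - 31q_i.
First-order condition (treating rivals' output as given): 65 - 2q_i - Σ_{j≠i} q_j = 0.
By symmetry each firm produces the same amount; substituting Σ_{j≠i} q_j = 2q_i yields q_i = 65/4.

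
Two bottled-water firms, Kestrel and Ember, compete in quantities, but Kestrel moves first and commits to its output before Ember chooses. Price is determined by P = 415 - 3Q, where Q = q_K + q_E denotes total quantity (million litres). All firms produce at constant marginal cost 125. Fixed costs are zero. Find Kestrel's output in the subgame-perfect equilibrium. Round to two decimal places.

48.33

Solve by backward induction. Given q_K, the follower Ember maximises π_E = (415 - 3q_K - 3q_E)q_E - 125q_E.
∂π_E/∂q_E = 290 - 3q_K - 6q_E = 0 gives the reaction function q_E = (290 - 3q_K)/6.
Kestrel substitutes q_E(q_K) into its own profit: π_K = q_K(415 - 3q_K - (290 - 3q_K)/2) - 125q_K = (270 - (3/2)q_K)q_K - 125q_K.
The leader's first-order condition 145 - 3q_K = 0 yields q_K = 145/3.
Then q_E = (290 - 3·(145/3))/6 = 145/6.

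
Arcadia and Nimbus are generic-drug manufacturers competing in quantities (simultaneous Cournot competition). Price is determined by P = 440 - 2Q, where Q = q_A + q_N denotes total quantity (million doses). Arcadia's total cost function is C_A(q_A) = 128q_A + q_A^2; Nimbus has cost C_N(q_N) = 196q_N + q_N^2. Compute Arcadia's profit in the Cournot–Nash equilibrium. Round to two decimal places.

5611.69

Arcadia's profit: π_A = (440 - 2Q)q_A - (128q_A + q_A²). Setting ∂π_A/∂q_A = 0: 312 - 6q_A - 2(q_N) = 0.
Nimbus's profit: π_N = (440 - 2Q)q_N - (196q_N + q_N²). Setting ∂π_N/∂q_N = 0: 244 - 6q_N - 2(q_A) = 0.
Best responses: q_A = (312 - 2q_N)/6, q_N = (244 - 2q_A)/6.
Substituting one into the other gives q_A = 173/4 and q_N = 105/4.
Price P = 440 - 2·(139/2) = 301.
Arcadia's profit: 301·(173/4) - 128·(173/4) - (173/4)² = 5611.6875.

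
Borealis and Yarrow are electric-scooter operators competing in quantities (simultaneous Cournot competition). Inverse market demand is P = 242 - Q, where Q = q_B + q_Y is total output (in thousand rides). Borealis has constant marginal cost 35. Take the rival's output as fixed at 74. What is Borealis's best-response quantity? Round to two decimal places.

With the rival's output fixed at 74, Borealis's profit is π_B = (242 - 74 - q_B)q_B - (35q_B) = (168 - q_B)q_B - (35q_B).
∂π_B/∂q_B = 133 - 2q_B = 0, so q_B = 133/2.

66.50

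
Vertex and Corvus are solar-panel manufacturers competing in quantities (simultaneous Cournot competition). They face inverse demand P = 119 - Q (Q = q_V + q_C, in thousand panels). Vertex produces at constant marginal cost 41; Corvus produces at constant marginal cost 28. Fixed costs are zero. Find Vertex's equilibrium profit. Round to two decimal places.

Vertex's profit: π_V = (119 - Q)q_V - (41q_V). Setting ∂π_V/∂q_V = 0: 78 - 2q_V - (q_C) = 0.
Corvus's first-order condition: 91 - 2q_C - (q_V) = 0.
Best responses: q_V = (78 - q_C)/2, q_C = (91 - q_V)/2.
Solving the pair: q_V = 65/3, q_C = 104/3.
Price P = 119 - 169/3 = 188/3.
Vertex's profit: (188/3 - 41)·(65/3) = 469.4444.

469.44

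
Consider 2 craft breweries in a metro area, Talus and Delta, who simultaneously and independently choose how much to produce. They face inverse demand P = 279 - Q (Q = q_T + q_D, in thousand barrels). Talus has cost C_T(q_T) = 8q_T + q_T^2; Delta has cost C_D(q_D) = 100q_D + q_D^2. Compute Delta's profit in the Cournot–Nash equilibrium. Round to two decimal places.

1760.22

Talus's profit: π_T = (279 - Q)q_T - (8q_T + q_T²). Setting ∂π_T/∂q_T = 0: 271 - 4q_T - (q_D) = 0.
Delta's profit: π_D = (279 - Q)q_D - (100q_D + q_D²). Setting ∂π_D/∂q_D = 0: 179 - 4q_D - (q_T) = 0.
Rearranging gives the reaction functions q_T = (271 - q_D)/4 and q_D = (179 - q_T)/4.
Solving the pair: q_T = 181/3, q_D = 89/3.
Price P = 279 - 90 = 189.
Delta's profit: 189·(89/3) - 100·(89/3) - (89/3)² = 1760.2222.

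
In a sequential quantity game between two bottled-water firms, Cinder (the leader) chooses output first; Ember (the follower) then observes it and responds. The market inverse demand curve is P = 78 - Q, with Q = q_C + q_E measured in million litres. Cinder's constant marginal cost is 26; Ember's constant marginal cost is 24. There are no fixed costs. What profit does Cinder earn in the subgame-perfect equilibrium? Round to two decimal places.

The follower Ember best-responds to any q_C: π_E = (78 - Q)q_E - 24q_E.
Follower FOC: 54 - q_C - 2q_E = 0, so q_E(q_C) = (54 - q_C)/2.
The leader anticipates this reaction. Substituting into P = 78 - Q gives P = 51 - (1/2)q_C, so π_C = (51 - (1/2)q_C)q_C - 26q_C.
The leader's first-order condition 25 - q_C = 0 yields q_C = 25.
Then q_E = (54 - 25)/2 = 29/2.
Price P = 78 - 79/2 = 77/2.
Cinder's profit: (77/2 - 26)·25 = 625/2.

312.50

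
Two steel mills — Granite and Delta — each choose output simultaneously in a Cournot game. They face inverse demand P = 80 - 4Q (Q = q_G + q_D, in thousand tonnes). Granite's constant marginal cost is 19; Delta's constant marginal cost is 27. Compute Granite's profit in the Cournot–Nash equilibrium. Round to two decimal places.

132.25

Granite's profit: π_G = (80 - 4Q)q_G - (19q_G). Setting ∂π_G/∂q_G = 0: 61 - 8q_G - 4(q_D) = 0.
Delta's profit: π_D = (80 - 4Q)q_D - (27q_D). Setting ∂π_D/∂q_D = 0: 53 - 8q_D - 4(q_G) = 0.
So q_G = (61 - 4q_D)/8 and q_D = (53 - 4q_G)/8.
Solving the pair: q_G = 23/4, q_D = 15/4.
Price P = 80 - 4·(19/2) = 42.
Granite's profit: (42 - 19)·(23/4) = 529/4.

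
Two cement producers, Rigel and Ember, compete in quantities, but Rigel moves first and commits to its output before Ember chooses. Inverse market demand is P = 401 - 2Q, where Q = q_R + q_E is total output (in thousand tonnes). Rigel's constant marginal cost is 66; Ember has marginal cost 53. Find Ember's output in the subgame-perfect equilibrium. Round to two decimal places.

46.75

Solve by backward induction. Given q_R, the follower Ember maximises π_E = (401 - 2q_R - 2q_E)q_E - 53q_E.
Follower FOC: 348 - 2q_R - 4q_E = 0, so q_E(q_R) = (348 - 2q_R)/4.
The leader anticipates this reaction. Substituting into P = 401 - 2Q gives P = 227 - q_R, so π_R = (227 - q_R)q_R - 66q_R.
Maximising: ∂π_R/∂q_R = 161 - 2q_R = 0, giving q_R = 161/2.
Then q_E = (348 - 2·(161/2))/4 = 187/4.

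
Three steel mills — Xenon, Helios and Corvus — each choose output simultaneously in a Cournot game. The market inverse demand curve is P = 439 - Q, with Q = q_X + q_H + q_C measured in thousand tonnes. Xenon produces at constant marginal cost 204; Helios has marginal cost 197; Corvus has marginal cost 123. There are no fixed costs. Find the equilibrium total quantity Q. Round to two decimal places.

Xenon's profit: π_X = (439 - Q)q_X - (204q_X). Setting ∂π_X/∂q_X = 0: 235 - 2q_X - (q_H + q_C) = 0.
Helios's profit: π_H = (439 - Q)q_H - (197q_H). Setting ∂π_H/∂q_H = 0: 242 - 2q_H - (q_X + q_C) = 0.
Corvus's first-order condition: 316 - 2q_C - (q_X + q_H) = 0.
Adding the 3 conditions: 793 − 2Q − 2Q = 0, i.e. Q = 793/4.
Back-substituting: q_X = (235 − 793/4) = 147/4, q_H = (242 − 793/4) = 175/4, q_C = (316 − 793/4) = 471/4.
Total output Q = 147/4 + 175/4 + 471/4 = 793/4.

198.25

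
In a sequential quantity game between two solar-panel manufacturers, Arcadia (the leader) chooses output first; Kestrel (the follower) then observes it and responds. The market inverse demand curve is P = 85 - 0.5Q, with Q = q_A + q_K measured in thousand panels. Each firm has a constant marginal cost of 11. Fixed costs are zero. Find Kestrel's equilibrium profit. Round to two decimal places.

Solve by backward induction. Given q_A, the follower Kestrel maximises π_K = (85 - (1/2)q_A - (1/2)q_K)q_K - 11q_K.
Setting the follower's marginal profit to zero, 74 - (1/2)q_A - q_K = 0, i.e. q_K = (74 - (1/2)q_A).
Arcadia substitutes q_K(q_A) into its own profit: π_A = q_A(85 - (1/2)q_A - (74 - (1/2)q_A)/2) - 11q_A = (48 - (1/4)q_A)q_A - 11q_A.
The leader's first-order condition 37 - (1/2)q_A = 0 yields q_A = 74.
Then q_K = (74 - (1/2)·74) = 37.
Price P = 85 - (1/2)·111 = 59/2.
Kestrel's profit: (59/2 - 11)·37 = 1369/2.

684.50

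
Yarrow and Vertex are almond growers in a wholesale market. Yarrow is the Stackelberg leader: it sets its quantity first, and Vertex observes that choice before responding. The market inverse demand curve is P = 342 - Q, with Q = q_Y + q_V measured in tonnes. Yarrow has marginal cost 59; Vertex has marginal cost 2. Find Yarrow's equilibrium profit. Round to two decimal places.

6384.50

The follower Vertex best-responds to any q_Y: π_V = (342 - Q)q_V - 2q_V.
Follower FOC: 340 - q_Y - 2q_V = 0, so q_V(q_Y) = (340 - q_Y)/2.
The leader anticipates this reaction. Substituting into P = 342 - Q gives P = 172 - (1/2)q_Y, so π_Y = (172 - (1/2)q_Y)q_Y - 59q_Y.
The leader's first-order condition 113 - q_Y = 0 yields q_Y = 113.
Then q_V = (340 - 113)/2 = 227/2.
Price P = 342 - 453/2 = 231/2.
Yarrow's profit: (231/2 - 59)·113 = 6384.5000.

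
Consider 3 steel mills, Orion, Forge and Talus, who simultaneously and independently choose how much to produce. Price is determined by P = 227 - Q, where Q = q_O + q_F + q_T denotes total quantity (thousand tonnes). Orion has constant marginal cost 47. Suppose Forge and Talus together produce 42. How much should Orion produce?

69

With rivals' combined output fixed at 42, Orion's profit is π_O = (227 - 42 - q_O)q_O - (47q_O) = (185 - q_O)q_O - (47q_O).
∂π_O/∂q_O = 138 - 2q_O = 0, so q_O = 69.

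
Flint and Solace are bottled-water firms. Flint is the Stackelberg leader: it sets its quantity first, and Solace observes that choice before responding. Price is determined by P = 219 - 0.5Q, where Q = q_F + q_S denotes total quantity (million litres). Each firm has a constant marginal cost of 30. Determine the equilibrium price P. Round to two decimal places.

77.25

Solve by backward induction. Given q_F, the follower Solace maximises π_S = (219 - (1/2)q_F - (1/2)q_S)q_S - 30q_S.
Follower FOC: 189 - (1/2)q_F - q_S = 0, so q_S(q_F) = (189 - (1/2)q_F).
The leader anticipates this reaction. Substituting into P = 219 - 0.5Q gives P = 249/2 - (1/4)q_F, so π_F = (249/2 - (1/4)q_F)q_F - 30q_F.
Leader FOC: 189/2 - (1/2)q_F = 0, so q_F = 189.
Then q_S = (189 - (1/2)·189) = 189/2.
Total output Q = 567/2, so price P = 219 - (1/2)·(567/2) = 309/4.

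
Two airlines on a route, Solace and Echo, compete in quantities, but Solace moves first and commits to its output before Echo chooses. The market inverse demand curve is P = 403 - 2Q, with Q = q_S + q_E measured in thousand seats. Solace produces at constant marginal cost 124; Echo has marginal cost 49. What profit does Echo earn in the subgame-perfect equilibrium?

7938

Solve by backward induction. Given q_S, the follower Echo maximises π_E = (403 - 2q_S - 2q_E)q_E - 49q_E.
Setting the follower's marginal profit to zero, 354 - 2q_S - 4q_E = 0, i.e. q_E = (354 - 2q_S)/4.
Solace substitutes q_E(q_S) into its own profit: π_S = q_S(403 - 2q_S - (354 - 2q_S)/2) - 124q_S = (226 - q_S)q_S - 124q_S.
The leader's first-order condition 102 - 2q_S = 0 yields q_S = 51.
Then q_E = (354 - 2·51)/4 = 63.
Price P = 403 - 2·114 = 175.
Echo's profit: (175 - 49)·63 = 7938.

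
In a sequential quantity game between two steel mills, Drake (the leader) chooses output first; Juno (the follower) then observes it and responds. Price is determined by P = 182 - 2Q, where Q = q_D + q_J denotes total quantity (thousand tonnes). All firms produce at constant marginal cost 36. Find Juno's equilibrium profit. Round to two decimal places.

The follower Juno best-responds to any q_D: π_J = (182 - 2Q)q_J - 36q_J.
Setting the follower's marginal profit to zero, 146 - 2q_D - 4q_J = 0, i.e. q_J = (146 - 2q_D)/4.
Drake substitutes q_J(q_D) into its own profit: π_D = q_D(182 - 2q_D - (146 - 2q_D)/2) - 36q_D = (109 - q_D)q_D - 36q_D.
The leader's first-order condition 73 - 2q_D = 0 yields q_D = 73/2.
Then q_J = (146 - 2·(73/2))/4 = 73/4.
Price P = 182 - 2·(219/4) = 145/2.
Juno's profit: (145/2 - 36)·(73/4) = 666.1250.

666.13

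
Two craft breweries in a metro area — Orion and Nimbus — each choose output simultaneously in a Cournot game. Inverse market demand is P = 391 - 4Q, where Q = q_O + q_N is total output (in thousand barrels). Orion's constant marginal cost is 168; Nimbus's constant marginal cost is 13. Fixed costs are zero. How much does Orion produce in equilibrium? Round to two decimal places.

5.67

Orion's profit: π_O = (391 - 4Q)q_O - (168q_O). Setting ∂π_O/∂q_O = 0: 223 - 8q_O - 4(q_N) = 0.
Nimbus's first-order condition: 378 - 8q_N - 4(q_O) = 0.
Rearranging gives the reaction functions q_O = (223 - 4q_N)/8 and q_N = (378 - 4q_O)/8.
Solving the pair: q_O = 17/3, q_N = 533/12.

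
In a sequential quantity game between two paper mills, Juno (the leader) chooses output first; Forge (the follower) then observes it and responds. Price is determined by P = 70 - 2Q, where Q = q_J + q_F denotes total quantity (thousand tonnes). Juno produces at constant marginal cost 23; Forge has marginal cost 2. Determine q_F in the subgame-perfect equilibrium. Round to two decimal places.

13.75

The follower Forge best-responds to any q_J: π_F = (70 - 2Q)q_F - 2q_F.
Setting the follower's marginal profit to zero, 68 - 2q_J - 4q_F = 0, i.e. q_F = (68 - 2q_J)/4.
The leader anticipates this reaction. Substituting into P = 70 - 2Q gives P = 36 - q_J, so π_J = (36 - q_J)q_J - 23q_J.
Leader FOC: 13 - 2q_J = 0, so q_J = 13/2.
Then q_F = (68 - 2·(13/2))/4 = 55/4.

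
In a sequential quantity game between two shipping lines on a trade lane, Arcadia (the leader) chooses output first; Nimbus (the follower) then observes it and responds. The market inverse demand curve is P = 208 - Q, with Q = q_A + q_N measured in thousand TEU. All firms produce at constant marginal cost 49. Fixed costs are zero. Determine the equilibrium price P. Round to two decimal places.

Solve by backward induction. Given q_A, the follower Nimbus maximises π_N = (208 - q_A - q_N)q_N - 49q_N.
Follower FOC: 159 - q_A - 2q_N = 0, so q_N(q_A) = (159 - q_A)/2.
Arcadia substitutes q_N(q_A) into its own profit: π_A = q_A(208 - q_A - (159 - q_A)/2) - 49q_A = (257/2 - (1/2)q_A)q_A - 49q_A.
Leader FOC: 159/2 - q_A = 0, so q_A = 159/2.
Then q_N = (159 - 159/2)/2 = 159/4.
Total output Q = 477/4, so price P = 208 - 477/4 = 355/4.

88.75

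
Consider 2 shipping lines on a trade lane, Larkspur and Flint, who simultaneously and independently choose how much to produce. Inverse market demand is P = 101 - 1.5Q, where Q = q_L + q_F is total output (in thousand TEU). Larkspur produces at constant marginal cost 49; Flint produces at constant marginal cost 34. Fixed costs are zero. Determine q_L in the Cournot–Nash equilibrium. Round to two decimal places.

8.22

Larkspur's profit: π_L = (101 - 1.5Q)q_L - (49q_L). Setting ∂π_L/∂q_L = 0: 52 - 3q_L - (3/2)(q_F) = 0.
Flint's profit: π_F = (101 - 1.5Q)q_F - (34q_F). Setting ∂π_F/∂q_F = 0: 67 - 3q_F - (3/2)(q_L) = 0.
Rearranging gives the reaction functions q_L = (52 - (3/2)q_F)/3 and q_F = (67 - (3/2)q_L)/3.
Substituting one into the other gives q_L = 74/9 and q_F = 164/9.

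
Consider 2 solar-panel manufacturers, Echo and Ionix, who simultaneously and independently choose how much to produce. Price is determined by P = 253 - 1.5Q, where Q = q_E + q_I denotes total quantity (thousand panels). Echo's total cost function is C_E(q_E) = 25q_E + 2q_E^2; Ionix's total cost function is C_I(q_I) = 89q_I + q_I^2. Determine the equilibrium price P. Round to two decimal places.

175.14

Echo's profit: π_E = (253 - 1.5Q)q_E - (25q_E + 2q_E²). Setting ∂π_E/∂q_E = 0: 228 - 7q_E - (3/2)(q_I) = 0.
Ionix's profit: π_I = (253 - 1.5Q)q_I - (89q_I + q_I²). Setting ∂π_I/∂q_I = 0: 164 - 5q_I - (3/2)(q_E) = 0.
Best responses: q_E = (228 - (3/2)q_I)/7, q_I = (164 - (3/2)q_E)/5.
Substituting one into the other gives q_E = 27.2977 and q_I = 24.6107.
Total output Q = 51.9084, so price P = 253 - (3/2)·51.9084 = 175.1374.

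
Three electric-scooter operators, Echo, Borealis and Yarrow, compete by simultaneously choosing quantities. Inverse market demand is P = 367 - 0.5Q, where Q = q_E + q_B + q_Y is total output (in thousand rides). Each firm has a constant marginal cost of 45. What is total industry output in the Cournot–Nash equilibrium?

Each firm earns π_i = (367 - 0.5Q)q_i - 45q_i.
First-order condition (treating rivals' output as given): 322 - q_i - (1/2)·Σ_{j≠i} q_j = 0.
By symmetry each firm produces the same amount; substituting Σ_{j≠i} q_j = 2q_i yields q_i = 322/2 = 161.
Total output Q = 161 + 161 + 161 = 483.

483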